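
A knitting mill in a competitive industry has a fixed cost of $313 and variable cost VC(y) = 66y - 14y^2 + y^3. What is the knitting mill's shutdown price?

$17 per unit

Short-run supply begins at min AVC. From VC = 66y - 14y^2 + y^3, AVC = 66 - 14y + y^2.
At the minimum of AVC, MC = AVC. MC = 66 - 28y + 3y^2; setting MC = AVC gives 2y^2 - 14y = 0, so y = 7. min AVC = 17.
For P < $17 the firm produces nothing.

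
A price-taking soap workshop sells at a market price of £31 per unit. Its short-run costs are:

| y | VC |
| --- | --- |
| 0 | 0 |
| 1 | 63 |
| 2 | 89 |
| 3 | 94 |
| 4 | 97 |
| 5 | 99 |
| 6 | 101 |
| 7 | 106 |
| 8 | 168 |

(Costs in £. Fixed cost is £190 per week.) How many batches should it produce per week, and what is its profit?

Compute π = P·y − TC at each output: y=0: -190; y=1: -222; y=2: -217; y=3: -191; y=4: -163; y=5: -134; y=6: -105; y=7: -79; y=8: -110.
Profit is maximized at y = 7. AVC there is 106/7 = £15.14 ≤ P, so producing beats shutting down (which would give -£190).

y = 7; profit = -£79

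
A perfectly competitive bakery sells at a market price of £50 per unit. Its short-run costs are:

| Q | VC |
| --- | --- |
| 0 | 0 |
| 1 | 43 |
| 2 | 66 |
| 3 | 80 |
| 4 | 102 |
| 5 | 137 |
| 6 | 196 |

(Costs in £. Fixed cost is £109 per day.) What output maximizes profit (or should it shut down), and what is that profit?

Compute π = P·Q − TC at each output: Q=0: -109; Q=1: -102; Q=2: -75; Q=3: -39; Q=4: -11; Q=5: 4; Q=6: -5.
Profit is maximized at Q = 5. AVC there is 137/5 = £27.40 ≤ P, so producing beats shutting down (which would give -£109).

Q = 5; profit = £4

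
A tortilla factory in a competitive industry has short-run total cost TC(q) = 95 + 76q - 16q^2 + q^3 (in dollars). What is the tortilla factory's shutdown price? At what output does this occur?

$12 per unit, at q = 8

Short-run supply begins at min AVC. From VC = 76q - 16q^2 + q^3, AVC = 76 - 16q + q^2.
At the minimum of AVC, MC = AVC. MC = 76 - 32q + 3q^2; setting MC = AVC gives 2q^2 - 16q = 0, so q = 8. min AVC = 12.
So the shutdown price is $12.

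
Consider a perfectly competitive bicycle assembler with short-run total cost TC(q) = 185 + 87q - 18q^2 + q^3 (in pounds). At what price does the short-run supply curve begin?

The shutdown price is the minimum of AVC. VC = 87q - 18q^2 + q^3, so AVC = 87 - 18q + q^2.
At the minimum of AVC, MC = AVC. MC = 87 - 36q + 3q^2; setting MC = AVC gives 2q^2 - 18q = 0, so q = 9. min AVC = 6.
So the shutdown price is £6.

£6 per unit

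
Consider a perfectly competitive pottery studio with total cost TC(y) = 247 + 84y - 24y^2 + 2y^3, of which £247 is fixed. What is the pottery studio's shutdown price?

£12 per unit

The shutdown price is the minimum of AVC. VC = 84y - 24y^2 + 2y^3, so AVC = 84 - 24y + 2y^2.
dAVC/dy = -24 + 4y = 0 gives y = 6. min AVC = 84 - 24·6 + 2·6^2 = 12.
The firm shuts down for any P below £12.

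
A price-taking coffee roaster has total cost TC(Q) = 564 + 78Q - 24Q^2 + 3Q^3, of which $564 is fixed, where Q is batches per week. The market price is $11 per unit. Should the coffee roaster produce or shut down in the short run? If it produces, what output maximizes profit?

Shut down

Strip out fixed cost: VC = 78Q - 24Q^2 + 3Q^3. Then AVC = 78 - 24Q + 3Q^2 and MC = 78 - 48Q + 9Q^2.
AVC is minimized where dAVC/dQ = -24 + 6Q = 0, at Q = 4; min AVC = 78 - 24·4 + 3·4^2 = $30.
With P < min AVC ($11 < $30), every unit sold adds to the loss.
Best response: produce nothing and absorb the $564 fixed cost.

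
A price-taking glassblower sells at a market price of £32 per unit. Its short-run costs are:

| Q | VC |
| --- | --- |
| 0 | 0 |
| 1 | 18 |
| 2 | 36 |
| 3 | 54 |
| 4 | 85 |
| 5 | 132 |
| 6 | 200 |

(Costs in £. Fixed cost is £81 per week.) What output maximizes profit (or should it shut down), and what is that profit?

Q = 4; profit = -£38

Tabulate TR − TC: Q=0: -81; Q=1: -67; Q=2: -53; Q=3: -39; Q=4: -38; Q=5: -53; Q=6: -89.
Profit is maximized at Q = 4. AVC there is 85/4 = £21.25 ≤ P, so producing beats shutting down (which would give -£81).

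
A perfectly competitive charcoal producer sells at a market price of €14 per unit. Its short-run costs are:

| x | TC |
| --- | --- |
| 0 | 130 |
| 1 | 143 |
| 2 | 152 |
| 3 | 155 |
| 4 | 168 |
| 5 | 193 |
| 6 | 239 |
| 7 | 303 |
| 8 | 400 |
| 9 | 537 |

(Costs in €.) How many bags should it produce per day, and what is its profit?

x = 4; profit = -€112

Tabulate TR − TC: x=0: -130; x=1: -129; x=2: -124; x=3: -113; x=4: -112; x=5: -123; x=6: -155; x=7: -205; x=8: -288; x=9: -411.
Profit is maximized at x = 4. AVC there is 38/4 = €9.50 ≤ P, so producing beats shutting down (which would give -€130).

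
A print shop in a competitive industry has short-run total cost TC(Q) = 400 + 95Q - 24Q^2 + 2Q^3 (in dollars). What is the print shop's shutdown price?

$23 per unit

Short-run supply begins at min AVC. From VC = 95Q - 24Q^2 + 2Q^3, AVC = 95 - 24Q + 2Q^2.
dAVC/dQ = -24 + 4Q = 0 gives Q = 6. min AVC = 95 - 24·6 + 2·6^2 = 23.
So the shutdown price is $23.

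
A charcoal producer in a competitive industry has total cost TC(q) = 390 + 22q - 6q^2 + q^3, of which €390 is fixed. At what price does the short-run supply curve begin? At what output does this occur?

The firm shuts down when price falls below the minimum of average variable cost. AVC = VC/q = 22 - 6q + q^2.
dAVC/dq = -6 + 2q = 0 gives q = 3. min AVC = 22 - 6·3 + 3^2 = 13.
The firm shuts down for any P below €13.

€13 per unit, at q = 3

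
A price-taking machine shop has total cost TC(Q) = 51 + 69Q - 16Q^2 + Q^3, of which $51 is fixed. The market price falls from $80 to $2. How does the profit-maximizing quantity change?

MC = 69 - 32Q + 3Q^2; the shutdown threshold is min AVC = $5 (at Q = 8).
With P = $80 above the shutdown price, P = MC gives Q = 11.
At P = $2 < min AVC = $5, price no longer covers variable cost at any output, so the firm shuts down: Q = 0.

Output falls from 11 to 0 (the firm shuts down)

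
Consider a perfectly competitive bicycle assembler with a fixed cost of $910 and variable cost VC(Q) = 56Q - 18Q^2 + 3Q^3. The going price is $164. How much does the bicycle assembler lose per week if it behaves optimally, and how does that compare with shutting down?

Profit = -$262 at Q = 6

AVC = 56 - 18Q + 3Q^2 has its minimum $29 at Q = 3; price $164 clears that bar, so the firm operates.
MC = 56 - 36Q + 9Q^2. Setting P = MC and taking the root on the rising branch gives Q* = 6.
TR = 164·6 = 984. TC = 910 + 336 = 1246. Profit = 984 − 1246 = -$262.
Shutting down would mean losing the fixed cost of $910, so operating at a loss of $262 is better by $648.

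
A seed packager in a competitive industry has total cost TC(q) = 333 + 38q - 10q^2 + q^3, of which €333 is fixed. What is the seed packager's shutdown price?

€13 per unit

The shutdown price is the minimum of AVC. VC = 38q - 10q^2 + q^3, so AVC = 38 - 10q + q^2.
dAVC/dq = -10 + 2q = 0 gives q = 5. min AVC = 38 - 10·5 + 5^2 = 13.
So the shutdown price is €13.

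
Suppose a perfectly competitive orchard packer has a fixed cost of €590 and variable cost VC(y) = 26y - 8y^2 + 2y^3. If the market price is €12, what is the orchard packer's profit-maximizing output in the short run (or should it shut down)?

From TC, MC = TC'(y) = 26 - 16y + 6y^2 and AVC = VC/y = 26 - 8y + 2y^2.
AVC hits its minimum where MC = AVC, at y = 2, giving min AVC = 26 - 8·2 + 2·2^2 = €18.
P = €12 lies below min AVC = €18; no output level covers variable cost.
The firm minimizes its loss by shutting down and losing only its fixed cost of €590.

Shut down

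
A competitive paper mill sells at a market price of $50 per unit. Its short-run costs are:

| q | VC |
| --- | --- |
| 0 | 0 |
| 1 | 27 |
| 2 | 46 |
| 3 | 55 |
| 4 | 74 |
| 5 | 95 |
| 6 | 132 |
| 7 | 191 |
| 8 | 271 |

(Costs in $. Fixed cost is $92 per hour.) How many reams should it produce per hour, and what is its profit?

q = 6; profit = $76

Profit at each row (π = 50q − TC): q=0: -92; q=1: -69; q=2: -38; q=3: 3; q=4: 34; q=5: 63; q=6: 76; q=7: 67; q=8: 37.
Profit is maximized at q = 6. AVC there is 132/6 = $22 ≤ P, so producing beats shutting down (which would give -$92).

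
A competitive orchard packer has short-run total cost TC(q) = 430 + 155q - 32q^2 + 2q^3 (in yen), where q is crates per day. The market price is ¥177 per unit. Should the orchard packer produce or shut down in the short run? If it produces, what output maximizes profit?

Produce at q = 11

From TC, MC = TC'(q) = 155 - 64q + 6q^2 and AVC = VC/q = 155 - 32q + 2q^2.
AVC hits its minimum where MC = AVC, at q = 8, giving min AVC = 155 - 32·8 + 2·8^2 = ¥27.
P = ¥177 exceeds min AVC = ¥27, so the firm stays open.
Set P = MC: 177 = 155 - 64q + 6q^2 → -22 - 64q + 6q^2 = 0. The roots are q = -1/3 and q = 11; the profit-maximizing output is on the rising part of MC, so q* = 11.
Check: AVC at q = 11 is ¥45 ≤ P, so revenue covers variable cost.
Profit = P·q − TC = 177·11 − 925 = ¥1022.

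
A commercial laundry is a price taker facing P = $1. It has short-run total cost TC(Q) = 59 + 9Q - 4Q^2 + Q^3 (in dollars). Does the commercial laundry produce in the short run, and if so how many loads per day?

Shut down

From TC, MC = TC'(Q) = 9 - 8Q + 3Q^2 and AVC = VC/Q = 9 - 4Q + Q^2.
AVC hits its minimum where MC = AVC, at Q = 2, giving min AVC = 9 - 4·2 + 2^2 = $5.
Since P = $1 < min AVC = $5, price fails to cover variable cost at any output.
Best response: produce nothing and absorb the $59 fixed cost.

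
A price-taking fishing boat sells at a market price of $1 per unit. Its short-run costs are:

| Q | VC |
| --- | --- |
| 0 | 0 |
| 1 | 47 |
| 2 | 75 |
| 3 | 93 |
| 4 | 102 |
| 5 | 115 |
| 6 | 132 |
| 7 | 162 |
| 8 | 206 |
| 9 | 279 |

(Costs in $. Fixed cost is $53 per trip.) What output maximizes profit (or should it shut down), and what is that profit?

Q = 0 (shut down); profit = -$53

Tabulate TR − TC: Q=0: -53; Q=1: -99; Q=2: -126; Q=3: -143; Q=4: -151; Q=5: -163; Q=6: -179; Q=7: -208; Q=8: -251; Q=9: -323.
Profit is highest at Q = 0. Equivalently, the lowest AVC in the table is 132/6 ≈ $22 at Q = 6, and P = $1 falls below it — price never covers variable cost, so the firm shuts down and loses only its fixed cost.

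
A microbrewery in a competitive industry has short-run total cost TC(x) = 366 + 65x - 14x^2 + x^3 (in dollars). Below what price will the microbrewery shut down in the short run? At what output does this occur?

The firm shuts down when price falls below the minimum of average variable cost. AVC = VC/x = 65 - 14x + x^2.
At the minimum of AVC, MC = AVC. MC = 65 - 28x + 3x^2; setting MC = AVC gives 2x^2 - 14x = 0, so x = 7. min AVC = 16.
The firm shuts down for any P below $16.

$16 per unit, at x = 7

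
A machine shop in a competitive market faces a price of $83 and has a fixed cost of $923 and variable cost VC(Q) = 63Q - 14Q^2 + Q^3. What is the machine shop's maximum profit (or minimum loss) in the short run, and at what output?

Profit = -$323 at Q = 10

AVC = 63 - 14Q + Q^2 has its minimum $14 at Q = 7; price $83 clears that bar, so the firm operates.
MC = 63 - 28Q + 3Q^2. Setting P = MC and taking the root on the rising branch gives Q* = 10.
TR = 83·10 = 830. TC = 923 + 230 = 1153. Profit = 830 − 1153 = -$323.
By producing, the firm covers all variable cost plus $600 of fixed cost; shutting down would lose the full $923.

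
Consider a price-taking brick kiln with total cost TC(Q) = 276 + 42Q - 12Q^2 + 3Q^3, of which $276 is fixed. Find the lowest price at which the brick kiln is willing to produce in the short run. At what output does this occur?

The firm shuts down when price falls below the minimum of average variable cost. AVC = VC/Q = 42 - 12Q + 3Q^2.
dAVC/dQ = -12 + 6Q = 0 gives Q = 2. min AVC = 42 - 12·2 + 3·2^2 = 30.
So the shutdown price is $30.

$30 per unit, at Q = 2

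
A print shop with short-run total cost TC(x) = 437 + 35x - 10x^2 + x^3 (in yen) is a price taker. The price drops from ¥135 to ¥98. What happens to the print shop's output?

Output falls from 10 to 9

AVC = 35 - 10x + x^2, minimized at x = 5 where min AVC = ¥10. MC = 35 - 20x + 3x^2.
With P = ¥135 above the shutdown price, P = MC gives x = 10.
At P = ¥98 ≥ min AVC, set P = MC: x = 9. The firm stays open but cuts output.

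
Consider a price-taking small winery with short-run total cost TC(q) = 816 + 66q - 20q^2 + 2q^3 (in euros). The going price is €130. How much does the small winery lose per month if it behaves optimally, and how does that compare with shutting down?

AVC = 66 - 20q + 2q^2 has its minimum €16 at q = 5; price €130 clears that bar, so the firm operates.
With MC = 66 - 40q + 6q^2, P = MC on the upward-sloping part at q* = 8.
TR = 130·8 = 1040. TC = 816 + 272 = 1088. Profit = 1040 − 1088 = -€48.
Shutting down would mean losing the fixed cost of €816, so operating at a loss of €48 is better by €768.

Profit = -€48 at q = 8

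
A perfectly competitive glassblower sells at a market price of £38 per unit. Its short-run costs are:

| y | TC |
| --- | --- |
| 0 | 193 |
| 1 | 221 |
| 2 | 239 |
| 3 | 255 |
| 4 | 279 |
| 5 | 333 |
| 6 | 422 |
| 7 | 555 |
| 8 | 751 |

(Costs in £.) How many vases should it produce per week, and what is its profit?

y = 4; profit = -£127

Compute π = P·y − TC at each output: y=0: -193; y=1: -183; y=2: -163; y=3: -141; y=4: -127; y=5: -143; y=6: -194; y=7: -289; y=8: -447.
Profit is maximized at y = 4. AVC there is 86/4 = £21.50 ≤ P, so producing beats shutting down (which would give -£193).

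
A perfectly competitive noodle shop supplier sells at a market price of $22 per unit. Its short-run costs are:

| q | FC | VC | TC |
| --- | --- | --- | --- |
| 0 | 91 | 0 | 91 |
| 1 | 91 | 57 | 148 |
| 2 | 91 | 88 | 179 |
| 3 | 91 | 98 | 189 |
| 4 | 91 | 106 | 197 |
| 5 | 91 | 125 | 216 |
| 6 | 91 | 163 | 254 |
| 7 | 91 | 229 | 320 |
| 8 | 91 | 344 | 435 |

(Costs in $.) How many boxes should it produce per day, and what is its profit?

q = 0 (shut down); profit = -$91

Tabulate TR − TC: q=0: -91; q=1: -126; q=2: -135; q=3: -123; q=4: -109; q=5: -106; q=6: -122; q=7: -166; q=8: -259.
Profit is highest at q = 0. Equivalently, the lowest AVC in the table is 125/5 ≈ $25 at q = 5, and P = $22 falls below it — price never covers variable cost, so the firm shuts down and loses only its fixed cost.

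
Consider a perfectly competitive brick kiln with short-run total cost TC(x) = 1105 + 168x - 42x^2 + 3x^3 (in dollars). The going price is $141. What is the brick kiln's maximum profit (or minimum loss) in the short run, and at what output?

AVC = 168 - 42x + 3x^2; min AVC = $21 at x = 7. Since P = $141 ≥ min AVC, the firm produces.
MC = 168 - 84x + 9x^2. Setting P = MC and taking the root on the rising branch gives x* = 9.
TR = 141·9 = 1269. TC = 1105 + 297 = 1402. Profit = 1269 − 1402 = -$133.
Shutting down would mean losing the fixed cost of $1105, so operating at a loss of $133 is better by $972.

Profit = -$133 at x = 9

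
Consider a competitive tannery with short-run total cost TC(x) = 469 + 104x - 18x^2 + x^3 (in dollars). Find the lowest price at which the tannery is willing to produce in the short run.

$23 per unit

The shutdown price is the minimum of AVC. VC = 104x - 18x^2 + x^3, so AVC = 104 - 18x + x^2.
At the minimum of AVC, MC = AVC. MC = 104 - 36x + 3x^2; setting MC = AVC gives 2x^2 - 18x = 0, so x = 9. min AVC = 23.
For P < $23 the firm produces nothing.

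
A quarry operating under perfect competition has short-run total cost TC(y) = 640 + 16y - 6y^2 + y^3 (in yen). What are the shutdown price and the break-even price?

Shutdown price = ¥7; break-even price = ¥112

AVC = 16 - 6y + y^2; minimized at y = 3, giving min AVC = ¥7. That is the shutdown price.
ATC = 640/y + 16 - 6y + y^2. Setting dATC/dy = −640/y^2 − 6 + 2y = 0 gives y = 8 (since 2·8^3 − 6·8^2 = 640).
min ATC = 640/8 + 16 − 6·8 + 8^2 = ¥112. That is the break-even price.
For ¥7 ≤ P < ¥112 the firm produces at a loss; below ¥7 it shuts down.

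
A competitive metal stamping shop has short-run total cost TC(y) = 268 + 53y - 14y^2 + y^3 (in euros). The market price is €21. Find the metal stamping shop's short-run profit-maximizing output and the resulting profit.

Profit = -€140 at y = 8

AVC = 53 - 14y + y^2 has its minimum €4 at y = 7; price €21 clears that bar, so the firm operates.
MC = 53 - 28y + 3y^2. Setting P = MC and taking the root on the rising branch gives y* = 8.
TR = 21·8 = 168. TC = 268 + 40 = 308. Profit = 168 − 308 = -€140.
Shutting down would mean losing the fixed cost of €268, so operating at a loss of €140 is better by €128.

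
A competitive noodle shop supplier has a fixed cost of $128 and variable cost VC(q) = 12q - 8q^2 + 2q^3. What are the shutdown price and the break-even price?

AVC = 12 - 8q + 2q^2; minimized at q = 2, giving min AVC = $4. That is the shutdown price.
ATC = 128/q + 12 - 8q + 2q^2. Setting dATC/dq = −128/q^2 − 8 + 4q = 0 gives q = 4 (since 4·4^3 − 8·4^2 = 128).
min ATC = 128/4 + 12 − 8·4 + 2·4^2 = $44. That is the break-even price.
For $4 ≤ P < $44 the firm produces at a loss; below $4 it shuts down.

Shutdown price = $4; break-even price = $44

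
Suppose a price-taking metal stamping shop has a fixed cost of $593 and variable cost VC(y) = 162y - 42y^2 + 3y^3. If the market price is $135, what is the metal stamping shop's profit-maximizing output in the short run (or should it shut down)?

Produce at y = 9

Variable cost is VC = 162y - 42y^2 + 3y^3, so AVC = VC/y = 162 - 42y + 3y^2 and MC = dTC/dy = 162 - 84y + 9y^2.
AVC hits its minimum where MC = AVC, at y = 7, giving min AVC = 162 - 42·7 + 3·7^2 = $15.
P = $135 exceeds min AVC = $15, so the firm stays open.
Set P = MC: 135 = 162 - 84y + 9y^2 → 27 - 84y + 9y^2 = 0. The roots are y = 1/3 and y = 9; the profit-maximizing output is on the rising part of MC, so y* = 9.
Check: AVC at y = 9 is $27 ≤ P, so revenue covers variable cost.
Profit = P·y − TC = 135·9 − 836 = $379.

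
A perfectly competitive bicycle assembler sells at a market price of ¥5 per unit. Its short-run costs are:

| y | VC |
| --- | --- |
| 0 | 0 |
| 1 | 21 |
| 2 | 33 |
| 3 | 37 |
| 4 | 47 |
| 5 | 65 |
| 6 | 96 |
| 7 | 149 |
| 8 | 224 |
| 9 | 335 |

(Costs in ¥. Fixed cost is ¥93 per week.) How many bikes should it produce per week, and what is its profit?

y = 0 (shut down); profit = -¥93

Tabulate TR − TC: y=0: -93; y=1: -109; y=2: -116; y=3: -115; y=4: -120; y=5: -133; y=6: -159; y=7: -207; y=8: -277; y=9: -383.
Profit is highest at y = 0. Equivalently, the lowest AVC in the table is 47/4 ≈ ¥11.75 at y = 4, and P = ¥5 falls below it — price never covers variable cost, so the firm shuts down and loses only its fixed cost.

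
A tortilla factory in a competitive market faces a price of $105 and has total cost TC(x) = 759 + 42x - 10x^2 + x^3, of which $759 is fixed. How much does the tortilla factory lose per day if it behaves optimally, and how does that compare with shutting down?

Profit = -$111 at x = 9

AVC = 42 - 10x + x^2; min AVC = $17 at x = 5. Since P = $105 ≥ min AVC, the firm produces.
With MC = 42 - 20x + 3x^2, P = MC on the upward-sloping part at x* = 9.
TR = 105·9 = 945. TC = 759 + 297 = 1056. Profit = 945 − 1056 = -$111.
Shutting down would mean losing the fixed cost of $759, so operating at a loss of $111 is better by $648.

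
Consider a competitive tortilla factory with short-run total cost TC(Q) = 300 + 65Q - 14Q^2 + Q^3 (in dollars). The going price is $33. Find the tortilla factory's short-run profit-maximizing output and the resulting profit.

Profit = -$172 at Q = 8

AVC = 65 - 14Q + Q^2; min AVC = $16 at Q = 7. Since P = $33 ≥ min AVC, the firm produces.
MC = 65 - 28Q + 3Q^2. Setting P = MC and taking the root on the rising branch gives Q* = 8.
TR = 33·8 = 264. TC = 300 + 136 = 436. Profit = 264 − 436 = -$172.
By producing, the firm covers all variable cost plus $128 of fixed cost; shutting down would lose the full $300.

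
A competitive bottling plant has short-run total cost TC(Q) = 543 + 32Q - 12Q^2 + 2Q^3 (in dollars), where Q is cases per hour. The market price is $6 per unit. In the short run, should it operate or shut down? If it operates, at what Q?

From TC, MC = TC'(Q) = 32 - 24Q + 6Q^2 and AVC = VC/Q = 32 - 12Q + 2Q^2.
The AVC parabola has its vertex at Q = 12/4 = 3, where AVC = 32 - 12·3 + 2·3^2 = $14.
With P < min AVC ($6 < $14), every unit sold adds to the loss.
The firm minimizes its loss by shutting down and losing only its fixed cost of $543.

Shut down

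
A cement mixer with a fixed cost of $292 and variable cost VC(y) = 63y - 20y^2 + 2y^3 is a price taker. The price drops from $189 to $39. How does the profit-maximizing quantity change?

Output falls from 9 to 6

MC = 63 - 40y + 6y^2; the shutdown threshold is min AVC = $13 (at y = 5).
At P = $189 ≥ min AVC, set P = MC on the rising branch: y = 9.
At P = $39 ≥ min AVC, set P = MC: y = 6. The firm stays open but cuts output.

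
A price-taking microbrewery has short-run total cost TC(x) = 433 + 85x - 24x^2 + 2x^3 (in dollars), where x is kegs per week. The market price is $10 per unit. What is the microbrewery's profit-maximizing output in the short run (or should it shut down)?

Shut down

Variable cost is VC = 85x - 24x^2 + 2x^3, so AVC = VC/x = 85 - 24x + 2x^2 and MC = dTC/dx = 85 - 48x + 6x^2.
AVC hits its minimum where MC = AVC, at x = 6, giving min AVC = 85 - 24·6 + 2·6^2 = $13.
With P < min AVC ($10 < $13), every unit sold adds to the loss.
Shutting down limits the loss to fixed cost, $433.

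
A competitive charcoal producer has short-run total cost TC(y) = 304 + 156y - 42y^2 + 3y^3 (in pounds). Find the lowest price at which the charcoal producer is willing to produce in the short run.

£9 per unit

The firm shuts down when price falls below the minimum of average variable cost. AVC = VC/y = 156 - 42y + 3y^2.
At the minimum of AVC, MC = AVC. MC = 156 - 84y + 9y^2; setting MC = AVC gives 6y^2 - 42y = 0, so y = 7. min AVC = 9.
For P < £9 the firm produces nothing.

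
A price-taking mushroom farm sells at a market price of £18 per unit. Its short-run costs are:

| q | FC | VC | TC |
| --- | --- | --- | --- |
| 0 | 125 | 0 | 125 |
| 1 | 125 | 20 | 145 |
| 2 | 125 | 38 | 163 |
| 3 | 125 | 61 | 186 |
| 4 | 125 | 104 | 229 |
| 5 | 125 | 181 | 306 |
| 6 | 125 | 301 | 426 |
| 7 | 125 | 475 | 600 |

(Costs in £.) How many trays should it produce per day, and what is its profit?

Tabulate TR − TC: q=0: -125; q=1: -127; q=2: -127; q=3: -132; q=4: -157; q=5: -216; q=6: -318; q=7: -474.
Profit is highest at q = 0. Equivalently, the lowest AVC in the table is 38/2 ≈ £19 at q = 2, and P = £18 falls below it — price never covers variable cost, so the firm shuts down and loses only its fixed cost.

q = 0 (shut down); profit = -£125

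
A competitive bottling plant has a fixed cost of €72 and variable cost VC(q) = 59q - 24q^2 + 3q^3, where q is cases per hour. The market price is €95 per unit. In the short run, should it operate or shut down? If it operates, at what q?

From TC, MC = TC'(q) = 59 - 48q + 9q^2 and AVC = VC/q = 59 - 24q + 3q^2.
AVC is minimized where dAVC/dq = -24 + 6q = 0, at q = 4; min AVC = 59 - 24·4 + 3·4^2 = €11.
Because €95 ≥ €11, revenue can cover variable cost; the firm operates.
P = MC gives -36 - 48q + 9q^2 = 0, with roots -2/3 and 6. Take the larger (rising MC): q* = 6.
Check: AVC at q = 6 is €23 ≤ P, so revenue covers variable cost.
Profit = P·q − TC = 95·6 − 210 = €360.

Produce at q = 6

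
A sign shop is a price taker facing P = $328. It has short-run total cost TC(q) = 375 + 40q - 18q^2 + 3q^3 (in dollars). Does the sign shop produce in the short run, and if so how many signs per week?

Produce at q = 8

From TC, MC = TC'(q) = 40 - 36q + 9q^2 and AVC = VC/q = 40 - 18q + 3q^2.
The AVC parabola has its vertex at q = 18/6 = 3, where AVC = 40 - 18·3 + 3·3^2 = $13.
Because $328 ≥ $13, revenue can cover variable cost; the firm operates.
P = MC gives -288 - 36q + 9q^2 = 0, with roots -4 and 8. Take the larger (rising MC): q* = 8.
Check: AVC at q = 8 is $88 ≤ P, so revenue covers variable cost.
Profit = P·q − TC = 328·8 − 1079 = $1545.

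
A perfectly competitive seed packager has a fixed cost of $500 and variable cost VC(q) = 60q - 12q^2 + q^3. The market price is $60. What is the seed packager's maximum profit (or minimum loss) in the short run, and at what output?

AVC = 60 - 12q + q^2; min AVC = $24 at q = 6. Since P = $60 ≥ min AVC, the firm produces.
MC = 60 - 24q + 3q^2. Setting P = MC and taking the root on the rising branch gives q* = 8.
TR = 60·8 = 480. TC = 500 + 224 = 724. Profit = 480 − 724 = -$244.
That loss of $244 beats the $500 the firm would lose by shutting down; producing recovers $256 of fixed cost.

Profit = -$244 at q = 8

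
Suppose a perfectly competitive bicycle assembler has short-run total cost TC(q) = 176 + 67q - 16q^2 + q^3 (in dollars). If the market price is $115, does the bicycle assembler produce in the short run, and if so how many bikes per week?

From TC, MC = TC'(q) = 67 - 32q + 3q^2 and AVC = VC/q = 67 - 16q + q^2.
The AVC parabola has its vertex at q = 16/2 = 8, where AVC = 67 - 16·8 + 8^2 = $3.
Since P = $115 ≥ min AVC = $3, price covers variable cost and the firm should produce.
Set P = MC: 115 = 67 - 32q + 3q^2 → -48 - 32q + 3q^2 = 0. The roots are q = -4/3 and q = 12; the profit-maximizing output is on the rising part of MC, so q* = 12.
Check: AVC at q = 12 is $19 ≤ P, so revenue covers variable cost.
Profit = P·q − TC = 115·12 − 404 = $976.

Produce at q = 12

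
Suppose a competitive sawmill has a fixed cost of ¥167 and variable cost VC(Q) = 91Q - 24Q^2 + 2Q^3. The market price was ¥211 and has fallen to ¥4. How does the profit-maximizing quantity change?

AVC = 91 - 24Q + 2Q^2, minimized at Q = 6 where min AVC = ¥19. MC = 91 - 48Q + 6Q^2.
At P = ¥211 ≥ min AVC, set P = MC on the rising branch: Q = 10.
At P = ¥4 < min AVC = ¥19, price no longer covers variable cost at any output, so the firm shuts down: Q = 0.

Output falls from 10 to 0 (the firm shuts down)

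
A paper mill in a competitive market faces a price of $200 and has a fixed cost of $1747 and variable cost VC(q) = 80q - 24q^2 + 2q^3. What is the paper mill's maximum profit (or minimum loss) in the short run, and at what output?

Profit = -$147 at q = 10

AVC = 80 - 24q + 2q^2 has its minimum $8 at q = 6; price $200 clears that bar, so the firm operates.
MC = 80 - 48q + 6q^2. Setting P = MC and taking the root on the rising branch gives q* = 10.
TR = 200·10 = 2000. TC = 1747 + 400 = 2147. Profit = 2000 − 2147 = -$147.
That loss of $147 beats the $1747 the firm would lose by shutting down; producing recovers $1600 of fixed cost.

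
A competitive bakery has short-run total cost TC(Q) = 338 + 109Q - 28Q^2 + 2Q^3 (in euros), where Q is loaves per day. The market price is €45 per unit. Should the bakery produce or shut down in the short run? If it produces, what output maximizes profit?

Strip out fixed cost: VC = 109Q - 28Q^2 + 2Q^3. Then AVC = 109 - 28Q + 2Q^2 and MC = 109 - 56Q + 6Q^2.
AVC is minimized where dAVC/dQ = -28 + 4Q = 0, at Q = 7; min AVC = 109 - 28·7 + 2·7^2 = €11.
Since P = €45 ≥ min AVC = €11, price covers variable cost and the firm should produce.
Solving P = MC: 64 - 56Q + 6Q^2 = 0 ⇒ Q = 4/3 or 8. On the upward-sloping branch, Q* = 8.
Check: AVC at Q = 8 is €13 ≤ P, so revenue covers variable cost.
Profit = P·Q − TC = 45·8 − 442 = -€82, a loss, but smaller than the €338 fixed cost the firm would lose by shutting down.

Produce at Q = 8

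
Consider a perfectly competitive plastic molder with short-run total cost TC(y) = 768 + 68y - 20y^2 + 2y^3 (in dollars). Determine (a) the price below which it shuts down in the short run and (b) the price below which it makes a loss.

Shutdown price = $18; break-even price = $132

Shutdown price = min AVC. AVC = 68 - 20y + 2y^2, with vertex at y = 5 and minimum $18.
ATC = 768/y + 68 - 20y + 2y^2. Setting dATC/dy = −768/y^2 − 20 + 4y = 0 gives y = 8 (since 4·8^3 − 20·8^2 = 768).
min ATC = 768/8 + 68 − 20·8 + 2·8^2 = $132. That is the break-even price.
For $18 ≤ P < $132 the firm produces at a loss; below $18 it shuts down.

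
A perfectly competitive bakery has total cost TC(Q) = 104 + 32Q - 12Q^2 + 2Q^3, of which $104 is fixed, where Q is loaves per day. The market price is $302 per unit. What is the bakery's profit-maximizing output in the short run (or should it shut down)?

Variable cost is VC = 32Q - 12Q^2 + 2Q^3, so AVC = VC/Q = 32 - 12Q + 2Q^2 and MC = dTC/dQ = 32 - 24Q + 6Q^2.
The AVC parabola has its vertex at Q = 12/4 = 3, where AVC = 32 - 12·3 + 2·3^2 = $14.
Because $302 ≥ $14, revenue can cover variable cost; the firm operates.
Set P = MC: 302 = 32 - 24Q + 6Q^2 → -270 - 24Q + 6Q^2 = 0. The roots are Q = -5 and Q = 9; the profit-maximizing output is on the rising part of MC, so Q* = 9.
Check: AVC at Q = 9 is $86 ≤ P, so revenue covers variable cost.
Profit = P·Q − TC = 302·9 − 878 = $1840.

Produce at Q = 9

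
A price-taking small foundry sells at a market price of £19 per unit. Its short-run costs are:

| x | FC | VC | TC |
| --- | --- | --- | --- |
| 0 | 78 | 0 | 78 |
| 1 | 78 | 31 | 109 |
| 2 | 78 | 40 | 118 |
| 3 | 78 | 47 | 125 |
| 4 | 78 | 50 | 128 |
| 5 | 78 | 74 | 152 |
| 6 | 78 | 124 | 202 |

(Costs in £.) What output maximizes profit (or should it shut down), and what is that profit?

Tabulate TR − TC: x=0: -78; x=1: -90; x=2: -80; x=3: -68; x=4: -52; x=5: -57; x=6: -88.
Profit is maximized at x = 4. AVC there is 50/4 = £12.50 ≤ P, so producing beats shutting down (which would give -£78).

x = 4; profit = -£52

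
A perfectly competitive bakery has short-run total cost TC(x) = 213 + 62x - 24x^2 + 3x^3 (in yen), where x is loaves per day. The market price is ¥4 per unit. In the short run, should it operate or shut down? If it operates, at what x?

Shut down

From TC, MC = TC'(x) = 62 - 48x + 9x^2 and AVC = VC/x = 62 - 24x + 3x^2.
AVC hits its minimum where MC = AVC, at x = 4, giving min AVC = 62 - 24·4 + 3·4^2 = ¥14.
P = ¥4 lies below min AVC = ¥14; no output level covers variable cost.
The firm minimizes its loss by shutting down and losing only its fixed cost of ¥213.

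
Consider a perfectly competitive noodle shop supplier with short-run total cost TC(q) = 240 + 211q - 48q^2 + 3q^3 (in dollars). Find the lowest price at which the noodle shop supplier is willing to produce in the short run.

$19 per unit

Short-run supply begins at min AVC. From VC = 211q - 48q^2 + 3q^3, AVC = 211 - 48q + 3q^2.
At the minimum of AVC, MC = AVC. MC = 211 - 96q + 9q^2; setting MC = AVC gives 6q^2 - 48q = 0, so q = 8. min AVC = 19.
So the shutdown price is $19.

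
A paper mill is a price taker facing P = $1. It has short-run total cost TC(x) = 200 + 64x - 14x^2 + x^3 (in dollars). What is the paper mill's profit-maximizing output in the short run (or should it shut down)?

From TC, MC = TC'(x) = 64 - 28x + 3x^2 and AVC = VC/x = 64 - 14x + x^2.
AVC hits its minimum where MC = AVC, at x = 7, giving min AVC = 64 - 14·7 + 7^2 = $15.
Since P = $1 < min AVC = $15, price fails to cover variable cost at any output.
Best response: produce nothing and absorb the $200 fixed cost.

Shut down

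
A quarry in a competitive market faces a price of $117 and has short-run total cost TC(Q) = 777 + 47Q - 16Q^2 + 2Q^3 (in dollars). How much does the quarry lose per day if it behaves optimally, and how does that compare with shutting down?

AVC = 47 - 16Q + 2Q^2 has its minimum $15 at Q = 4; price $117 clears that bar, so the firm operates.
MC = 47 - 32Q + 6Q^2. Setting P = MC and taking the root on the rising branch gives Q* = 7.
TR = 117·7 = 819. TC = 777 + 231 = 1008. Profit = 819 − 1008 = -$189.
By producing, the firm covers all variable cost plus $588 of fixed cost; shutting down would lose the full $777.

Profit = -$189 at Q = 7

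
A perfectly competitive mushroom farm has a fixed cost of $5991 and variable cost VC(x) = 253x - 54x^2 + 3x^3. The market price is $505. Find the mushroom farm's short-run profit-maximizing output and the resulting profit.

Profit = -$111 at x = 14

AVC = 253 - 54x + 3x^2; min AVC = $10 at x = 9. Since P = $505 ≥ min AVC, the firm produces.
With MC = 253 - 108x + 9x^2, P = MC on the upward-sloping part at x* = 14.
TR = 505·14 = 7070. TC = 5991 + 1190 = 7181. Profit = 7070 − 7181 = -$111.
Shutting down would mean losing the fixed cost of $5991, so operating at a loss of $111 is better by $5880.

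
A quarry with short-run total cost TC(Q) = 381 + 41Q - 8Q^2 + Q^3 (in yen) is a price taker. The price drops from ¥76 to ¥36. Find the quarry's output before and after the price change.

MC = 41 - 16Q + 3Q^2; the shutdown threshold is min AVC = ¥25 (at Q = 4).
At P = ¥76 ≥ min AVC, set P = MC on the rising branch: Q = 7.
At P = ¥36 ≥ min AVC, set P = MC: Q = 5. The firm stays open but cuts output.

Output falls from 7 to 5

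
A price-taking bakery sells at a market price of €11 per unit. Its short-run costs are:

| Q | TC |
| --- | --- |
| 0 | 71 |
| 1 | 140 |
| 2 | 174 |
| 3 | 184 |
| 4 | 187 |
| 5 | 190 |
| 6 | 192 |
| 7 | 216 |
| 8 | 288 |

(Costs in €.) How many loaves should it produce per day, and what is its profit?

Q = 0 (shut down); profit = -€71

Compute π = P·Q − TC at each output: Q=0: -71; Q=1: -129; Q=2: -152; Q=3: -151; Q=4: -143; Q=5: -135; Q=6: -126; Q=7: -139; Q=8: -200.
Profit is highest at Q = 0. Equivalently, the lowest AVC in the table is 121/6 ≈ €20.17 at Q = 6, and P = €11 falls below it — price never covers variable cost, so the firm shuts down and loses only its fixed cost.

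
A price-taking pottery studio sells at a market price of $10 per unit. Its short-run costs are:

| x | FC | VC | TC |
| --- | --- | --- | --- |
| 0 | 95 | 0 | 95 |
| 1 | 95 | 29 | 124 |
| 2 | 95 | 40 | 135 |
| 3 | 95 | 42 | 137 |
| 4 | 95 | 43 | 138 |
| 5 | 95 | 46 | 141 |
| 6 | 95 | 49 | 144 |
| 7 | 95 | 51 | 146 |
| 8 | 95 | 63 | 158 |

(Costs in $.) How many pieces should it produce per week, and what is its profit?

x = 7; profit = -$76

Profit at each row (π = 10x − TC): x=0: -95; x=1: -114; x=2: -115; x=3: -107; x=4: -98; x=5: -91; x=6: -84; x=7: -76; x=8: -78.
Profit is maximized at x = 7. AVC there is 51/7 = $7.29 ≤ P, so producing beats shutting down (which would give -$95).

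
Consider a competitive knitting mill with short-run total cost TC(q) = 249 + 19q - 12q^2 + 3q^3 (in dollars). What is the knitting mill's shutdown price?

The shutdown price is the minimum of AVC. VC = 19q - 12q^2 + 3q^3, so AVC = 19 - 12q + 3q^2.
dAVC/dq = -12 + 6q = 0 gives q = 2. min AVC = 19 - 12·2 + 3·2^2 = 7.
The firm shuts down for any P below $7.

$7 per unit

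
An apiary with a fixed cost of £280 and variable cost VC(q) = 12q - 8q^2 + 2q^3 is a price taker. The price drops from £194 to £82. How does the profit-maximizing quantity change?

Output falls from 7 to 5

MC = 12 - 16q + 6q^2; the shutdown threshold is min AVC = £4 (at q = 2).
At P = £194 ≥ min AVC, set P = MC on the rising branch: q = 7.
At P = £82 ≥ min AVC, set P = MC: q = 5. The firm stays open but cuts output.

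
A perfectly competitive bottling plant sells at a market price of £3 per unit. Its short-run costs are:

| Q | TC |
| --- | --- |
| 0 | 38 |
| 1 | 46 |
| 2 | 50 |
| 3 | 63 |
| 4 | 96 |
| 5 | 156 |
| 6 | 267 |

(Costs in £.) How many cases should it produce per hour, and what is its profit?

Q = 0 (shut down); profit = -£38

Compute π = P·Q − TC at each output: Q=0: -38; Q=1: -43; Q=2: -44; Q=3: -54; Q=4: -84; Q=5: -141; Q=6: -249.
Profit is highest at Q = 0. Equivalently, the lowest AVC in the table is 12/2 ≈ £6 at Q = 2, and P = £3 falls below it — price never covers variable cost, so the firm shuts down and loses only its fixed cost.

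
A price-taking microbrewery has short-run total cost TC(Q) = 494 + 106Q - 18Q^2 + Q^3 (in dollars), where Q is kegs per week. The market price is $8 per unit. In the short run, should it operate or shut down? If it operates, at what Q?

Shut down

Strip out fixed cost: VC = 106Q - 18Q^2 + Q^3. Then AVC = 106 - 18Q + Q^2 and MC = 106 - 36Q + 3Q^2.
The AVC parabola has its vertex at Q = 18/2 = 9, where AVC = 106 - 18·9 + 9^2 = $25.
Since P = $8 < min AVC = $25, price fails to cover variable cost at any output.
Shutting down limits the loss to fixed cost, $494.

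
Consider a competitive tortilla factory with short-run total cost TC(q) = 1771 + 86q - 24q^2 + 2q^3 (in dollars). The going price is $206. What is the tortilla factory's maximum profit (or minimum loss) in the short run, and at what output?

Profit = -$171 at q = 10

AVC = 86 - 24q + 2q^2; min AVC = $14 at q = 6. Since P = $206 ≥ min AVC, the firm produces.
MC = 86 - 48q + 6q^2. Setting P = MC and taking the root on the rising branch gives q* = 10.
TR = 206·10 = 2060. TC = 1771 + 460 = 2231. Profit = 2060 − 2231 = -$171.
Shutting down would mean losing the fixed cost of $1771, so operating at a loss of $171 is better by $1600.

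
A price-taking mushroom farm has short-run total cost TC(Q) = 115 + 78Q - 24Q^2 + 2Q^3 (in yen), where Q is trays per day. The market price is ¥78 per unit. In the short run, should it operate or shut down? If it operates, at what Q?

Produce at Q = 8

Strip out fixed cost: VC = 78Q - 24Q^2 + 2Q^3. Then AVC = 78 - 24Q + 2Q^2 and MC = 78 - 48Q + 6Q^2.
AVC is minimized where dAVC/dQ = -24 + 4Q = 0, at Q = 6; min AVC = 78 - 24·6 + 2·6^2 = ¥6.
Since P = ¥78 ≥ min AVC = ¥6, price covers variable cost and the firm should produce.
Set P = MC: 78 = 78 - 48Q + 6Q^2 → -48Q + 6Q^2 = 0. The roots are Q = 0 and Q = 8; the profit-maximizing output is on the rising part of MC, so Q* = 8.
Check: AVC at Q = 8 is ¥14 ≤ P, so revenue covers variable cost.
Profit = P·Q − TC = 78·8 − 227 = ¥397.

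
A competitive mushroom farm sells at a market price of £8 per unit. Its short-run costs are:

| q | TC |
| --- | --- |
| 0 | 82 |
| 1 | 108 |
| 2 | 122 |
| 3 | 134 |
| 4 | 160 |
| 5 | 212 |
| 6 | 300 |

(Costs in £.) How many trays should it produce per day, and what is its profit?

q = 0 (shut down); profit = -£82

Tabulate TR − TC: q=0: -82; q=1: -100; q=2: -106; q=3: -110; q=4: -128; q=5: -172; q=6: -252.
Profit is highest at q = 0. Equivalently, the lowest AVC in the table is 52/3 ≈ £17.33 at q = 3, and P = £8 falls below it — price never covers variable cost, so the firm shuts down and loses only its fixed cost.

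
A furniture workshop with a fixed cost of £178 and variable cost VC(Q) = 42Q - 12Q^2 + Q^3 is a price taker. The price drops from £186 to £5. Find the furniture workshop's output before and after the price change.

MC = 42 - 24Q + 3Q^2; the shutdown threshold is min AVC = £6 (at Q = 6).
At P = £186 ≥ min AVC, set P = MC on the rising branch: Q = 12.
At P = £5 < min AVC = £6, price no longer covers variable cost at any output, so the firm shuts down: Q = 0.

Output falls from 12 to 0 (the firm shuts down)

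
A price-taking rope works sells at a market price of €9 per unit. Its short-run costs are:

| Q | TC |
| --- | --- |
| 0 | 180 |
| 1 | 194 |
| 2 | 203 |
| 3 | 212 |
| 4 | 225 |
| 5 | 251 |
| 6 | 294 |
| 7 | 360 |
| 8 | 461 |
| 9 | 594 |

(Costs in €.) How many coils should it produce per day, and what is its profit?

Compute π = P·Q − TC at each output: Q=0: -180; Q=1: -185; Q=2: -185; Q=3: -185; Q=4: -189; Q=5: -206; Q=6: -240; Q=7: -297; Q=8: -389; Q=9: -513.
Profit is highest at Q = 0. Equivalently, the lowest AVC in the table is 32/3 ≈ €10.67 at Q = 3, and P = €9 falls below it — price never covers variable cost, so the firm shuts down and loses only its fixed cost.

Q = 0 (shut down); profit = -€180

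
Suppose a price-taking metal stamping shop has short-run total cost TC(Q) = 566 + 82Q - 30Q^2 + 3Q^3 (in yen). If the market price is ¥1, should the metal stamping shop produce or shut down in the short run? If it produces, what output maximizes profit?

Shut down

Strip out fixed cost: VC = 82Q - 30Q^2 + 3Q^3. Then AVC = 82 - 30Q + 3Q^2 and MC = 82 - 60Q + 9Q^2.
AVC is minimized where dAVC/dQ = -30 + 6Q = 0, at Q = 5; min AVC = 82 - 30·5 + 3·5^2 = ¥7.
With P < min AVC (¥1 < ¥7), every unit sold adds to the loss.
The firm minimizes its loss by shutting down and losing only its fixed cost of ¥566.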